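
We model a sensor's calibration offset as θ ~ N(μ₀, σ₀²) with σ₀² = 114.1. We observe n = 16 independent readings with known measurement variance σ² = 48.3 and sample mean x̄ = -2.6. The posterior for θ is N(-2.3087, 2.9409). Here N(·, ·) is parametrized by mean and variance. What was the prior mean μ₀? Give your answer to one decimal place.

The posterior mean is a precision-weighted average: μ_n = (τ₀μ₀ + τ_data·x̄)/(τ₀+τ_data), with τ₀=1/σ₀² and τ_data=n/σ².
Here τ₀ = 1/114.1 = 0.008764 and τ_data = 16/48.3 = 0.331263, so τ_n = 0.340027.
Rearranging for μ₀: μ₀ = (μ_n·τ_n − τ_data·x̄)/τ₀ = (-2.3087·0.340027 − 0.331263·-2.6) / 0.008764 = 0.076263/0.008764 ≈ 8.7.

μ₀ = 8.7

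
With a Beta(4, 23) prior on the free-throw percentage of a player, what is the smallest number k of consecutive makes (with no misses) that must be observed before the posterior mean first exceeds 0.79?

After k makes and 0 misses the posterior is Beta(4+k, 23), with mean (4+k)/(4+23+k).
Set (4+k)/(27+k) > 0.79 and solve: k > (0.79·27 − 4)/(1 − 0.79) = 82.524.
The smallest integer exceeding 82.524 is 83.

k = 83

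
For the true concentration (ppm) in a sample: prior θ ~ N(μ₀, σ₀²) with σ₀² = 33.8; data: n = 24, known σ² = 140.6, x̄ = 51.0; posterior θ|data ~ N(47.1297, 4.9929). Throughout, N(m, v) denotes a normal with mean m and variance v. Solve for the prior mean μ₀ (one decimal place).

μ₀ = 24.8

With known observation variance, the Normal–Normal posterior has precision τ_n = τ₀ + n/σ² and mean μ_n = (τ₀μ₀ + (n/σ²)x̄)/τ_n.
Here τ₀ = 1/33.8 = 0.029586 and τ_data = 24/140.6 = 0.170697, so τ_n = 0.200283.
Rearranging for μ₀: μ₀ = (μ_n·τ_n − τ_data·x̄)/τ₀ = (47.1297·0.200283 − 0.170697·51.0) / 0.029586 = 0.733731/0.029586 ≈ 24.8.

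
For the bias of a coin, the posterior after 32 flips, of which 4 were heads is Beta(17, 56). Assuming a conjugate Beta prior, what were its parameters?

Beta(13, 28)

Under Beta–binomial conjugacy the posterior parameters are (a+s, b+f).
So a = 17 − 4 = 13 and b = 56 − 28 = 28.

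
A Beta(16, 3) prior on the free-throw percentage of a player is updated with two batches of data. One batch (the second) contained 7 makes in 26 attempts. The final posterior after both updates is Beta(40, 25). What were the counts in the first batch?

17 makes and 3 misses

Sequential conjugate updates are equivalent to a single update on the pooled data, so total successes = posterior α − prior α and total failures = posterior β − prior β.
Total across both batches: 40−16=24 makes, 25−3=22 misses.
Subtract the second batch: 24−7=17 makes and 22−19=3 misses.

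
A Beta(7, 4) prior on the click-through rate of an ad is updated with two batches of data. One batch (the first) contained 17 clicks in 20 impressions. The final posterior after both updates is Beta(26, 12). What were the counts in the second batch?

2 clicks and 5 non-clicks

Sequential conjugate updates are equivalent to a single update on the pooled data, so total successes = posterior α − prior α and total failures = posterior β − prior β.
Total across both batches: 26−7=19 clicks, 12−4=8 non-clicks.
Subtract the first batch: 19−17=2 clicks and 8−3=5 non-clicks.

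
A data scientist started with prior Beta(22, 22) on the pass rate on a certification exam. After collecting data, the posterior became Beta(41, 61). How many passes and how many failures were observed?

19 passes and 39 failures

A Beta(α, β) prior with s successes and f failures in binomial data gives a Beta(α+s, β+f) posterior.
So s = 41 − 22 = 19 and f = 61 − 22 = 39.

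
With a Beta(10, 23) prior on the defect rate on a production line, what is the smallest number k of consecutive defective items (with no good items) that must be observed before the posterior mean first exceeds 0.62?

After k defective items and 0 good items the posterior is Beta(10+k, 23), with mean (10+k)/(10+23+k).
Set (10+k)/(33+k) > 0.62 and solve: k > (0.62·33 − 10)/(1 − 0.62) = 27.526.
The smallest integer exceeding 27.526 is 28.

k = 28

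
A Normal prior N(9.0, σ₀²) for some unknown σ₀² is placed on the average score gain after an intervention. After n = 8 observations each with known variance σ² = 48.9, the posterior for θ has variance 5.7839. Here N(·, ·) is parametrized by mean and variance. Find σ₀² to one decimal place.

Posterior precision equals prior precision plus data precision: 1/σ_n² = 1/σ₀² + n/σ².
So 1/σ₀² = 1/5.7839 − 8/48.9 = 0.172894 − 0.163599 = 0.009295.
Hence σ₀² = 1/0.009295 ≈ 107.6.

σ₀² = 107.6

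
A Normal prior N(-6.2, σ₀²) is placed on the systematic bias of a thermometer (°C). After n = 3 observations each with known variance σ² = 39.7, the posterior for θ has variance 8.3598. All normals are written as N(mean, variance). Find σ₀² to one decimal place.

Posterior precision equals prior precision plus data precision: 1/σ_n² = 1/σ₀² + n/σ².
So 1/σ₀² = 1/8.3598 − 3/39.7 = 0.119620 − 0.075567 = 0.044053.
Hence σ₀² = 1/0.044053 ≈ 22.7.

σ₀² = 22.7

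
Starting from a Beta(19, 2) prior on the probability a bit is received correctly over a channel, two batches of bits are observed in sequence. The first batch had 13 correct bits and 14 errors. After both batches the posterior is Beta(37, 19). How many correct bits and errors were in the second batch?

5 correct bits and 3 errors

Sequential conjugate updates are equivalent to a single update on the pooled data, so total successes = posterior α − prior α and total failures = posterior β − prior β.
Total across both batches: 37−19=18 correct bits, 19−2=17 errors.
Subtract the first batch: 18−13=5 correct bits and 17−14=3 errors.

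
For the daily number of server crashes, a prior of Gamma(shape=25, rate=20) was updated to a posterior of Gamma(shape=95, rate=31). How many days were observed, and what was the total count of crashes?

n = 11 days with total 70 crashes

A Gamma(α, β) prior (rate parametrization) on a Poisson rate with n observations summing to S gives posterior Gamma(α+S, β+n).
Matching: Σxᵢ = 95 − 25 = 70 and n = 31 − 20 = 11.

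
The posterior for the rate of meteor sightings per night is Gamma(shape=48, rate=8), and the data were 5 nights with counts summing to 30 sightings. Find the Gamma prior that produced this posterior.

Gamma(shape=18, rate=3)

Gamma–Poisson conjugacy: posterior shape = α + Σxᵢ, posterior rate = β + n.
So α = 48 − 30 = 18 and β = 8 − 5 = 3.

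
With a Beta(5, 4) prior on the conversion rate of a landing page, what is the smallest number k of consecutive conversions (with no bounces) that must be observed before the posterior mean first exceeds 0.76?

k = 8

After k conversions and 0 bounces the posterior is Beta(5+k, 4), with mean (5+k)/(5+4+k).
Set (5+k)/(9+k) > 0.76 and solve: k > (0.76·9 − 5)/(1 − 0.76) = 7.667.
The smallest integer exceeding 7.667 is 8.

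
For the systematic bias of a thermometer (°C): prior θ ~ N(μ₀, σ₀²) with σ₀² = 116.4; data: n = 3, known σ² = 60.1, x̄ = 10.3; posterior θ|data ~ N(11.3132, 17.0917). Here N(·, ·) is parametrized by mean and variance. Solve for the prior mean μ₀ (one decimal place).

With known observation variance, the Normal–Normal posterior has precision τ_n = τ₀ + n/σ² and mean μ_n = (τ₀μ₀ + (n/σ²)x̄)/τ_n.
Here τ₀ = 1/116.4 = 0.008591 and τ_data = 3/60.1 = 0.049917, so τ_n = 0.058508.
Rearranging for μ₀: μ₀ = (μ_n·τ_n − τ_data·x̄)/τ₀ = (11.3132·0.058508 − 0.049917·10.3) / 0.008591 = 0.147768/0.008591 ≈ 17.2.

μ₀ = 17.2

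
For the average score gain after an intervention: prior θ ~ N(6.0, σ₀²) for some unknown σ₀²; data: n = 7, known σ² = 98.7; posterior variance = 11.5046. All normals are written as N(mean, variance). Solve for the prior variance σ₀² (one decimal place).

Posterior precision equals prior precision plus data precision: 1/σ_n² = 1/σ₀² + n/σ².
So 1/σ₀² = 1/11.5046 − 7/98.7 = 0.086922 − 0.070922 = 0.016000.
Hence σ₀² = 1/0.016000 ≈ 62.5.

σ₀² = 62.5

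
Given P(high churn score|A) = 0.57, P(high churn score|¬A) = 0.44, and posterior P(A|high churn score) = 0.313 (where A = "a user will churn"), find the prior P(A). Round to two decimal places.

Bayes' rule in odds form gives O(A|E) = O(A)·[P(E|A)/P(E|¬A)], hence O(A) = O(A|E)/LR.
Posterior odds = 0.313/(1−0.313) = 0.4556. LR = 0.57/0.44 = 1.2955.
Prior odds = 0.4556/1.2955 = 0.3517, so P(A) = 0.3517/(1+0.3517) ≈ 0.26.

P(A) = 0.26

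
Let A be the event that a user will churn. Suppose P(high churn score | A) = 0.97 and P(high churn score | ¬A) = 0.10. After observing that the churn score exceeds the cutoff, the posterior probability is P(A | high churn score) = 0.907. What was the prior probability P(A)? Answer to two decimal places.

Bayes' rule in odds form gives O(A|E) = O(A)·[P(E|A)/P(E|¬A)], hence O(A) = O(A|E)/LR.
Posterior odds = 0.907/(1−0.907) = 9.7527. LR = 0.97/0.10 = 9.7000.
Prior odds = 9.7527/9.7000 = 1.0054, so P(A) = 1.0054/(1+1.0054) ≈ 0.50.

P(A) = 0.50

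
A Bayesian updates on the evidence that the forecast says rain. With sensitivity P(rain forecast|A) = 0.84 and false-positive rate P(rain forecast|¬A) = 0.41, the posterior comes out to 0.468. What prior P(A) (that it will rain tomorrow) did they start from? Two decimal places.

P(A) = 0.30

In odds form, posterior odds = prior odds × likelihood ratio, so prior odds = posterior odds ÷ LR.
Posterior odds = 0.468/(1−0.468) = 0.8797. LR = 0.84/0.41 = 2.0488.
Prior odds = 0.8797/2.0488 = 0.4294, so P(A) = 0.4294/(1+0.4294) ≈ 0.30.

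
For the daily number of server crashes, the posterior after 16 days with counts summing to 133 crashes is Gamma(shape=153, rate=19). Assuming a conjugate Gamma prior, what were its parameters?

Gamma(shape=20, rate=3)

Gamma–Poisson conjugacy: posterior shape = α + Σxᵢ, posterior rate = β + n.
So α = 153 − 133 = 20 and β = 19 − 16 = 3.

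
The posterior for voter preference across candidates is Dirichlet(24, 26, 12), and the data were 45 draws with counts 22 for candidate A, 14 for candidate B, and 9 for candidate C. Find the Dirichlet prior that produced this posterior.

For a Dirichlet(α) prior with multinomial counts c, the posterior is Dirichlet(α + c) componentwise.
Subtract each count from the matching posterior parameter: 24−22=2, 26−14=12, 12−9=3.

Dirichlet(2, 12, 3)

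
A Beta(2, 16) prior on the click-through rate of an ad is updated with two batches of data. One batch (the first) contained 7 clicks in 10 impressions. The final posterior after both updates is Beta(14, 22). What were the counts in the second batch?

Sequential conjugate updates are equivalent to a single update on the pooled data, so total successes = posterior α − prior α and total failures = posterior β − prior β.
Total across both batches: 14−2=12 clicks, 22−16=6 non-clicks.
Subtract the first batch: 12−7=5 clicks and 6−3=3 non-clicks.

5 clicks and 3 non-clicks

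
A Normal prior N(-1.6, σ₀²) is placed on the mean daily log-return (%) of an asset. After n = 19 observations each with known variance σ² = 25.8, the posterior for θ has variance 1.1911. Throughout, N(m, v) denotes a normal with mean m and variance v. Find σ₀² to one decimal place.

For the Normal–Normal model with known σ², precisions add: τ_n = τ₀ + n/σ².
So 1/σ₀² = 1/1.1911 − 19/25.8 = 0.839560 − 0.736434 = 0.103126.
Hence σ₀² = 1/0.103126 ≈ 9.7.

σ₀² = 9.7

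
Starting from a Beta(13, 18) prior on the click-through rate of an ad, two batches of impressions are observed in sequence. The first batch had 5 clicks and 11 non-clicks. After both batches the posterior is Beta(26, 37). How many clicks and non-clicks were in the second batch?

8 clicks and 8 non-clicks

Sequential conjugate updates are equivalent to a single update on the pooled data, so total successes = posterior α − prior α and total failures = posterior β − prior β.
Total across both batches: 26−13=13 clicks, 37−18=19 non-clicks.
Subtract the first batch: 13−5=8 clicks and 19−11=8 non-clicks.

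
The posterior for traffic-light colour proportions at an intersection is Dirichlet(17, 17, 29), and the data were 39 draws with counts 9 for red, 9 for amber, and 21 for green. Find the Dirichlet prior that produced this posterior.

Dirichlet(8, 8, 8)

For a Dirichlet(α) prior with multinomial counts c, the posterior is Dirichlet(α + c) componentwise.
Subtract each count from the matching posterior parameter: 17−9=8, 17−9=8, 29−21=8.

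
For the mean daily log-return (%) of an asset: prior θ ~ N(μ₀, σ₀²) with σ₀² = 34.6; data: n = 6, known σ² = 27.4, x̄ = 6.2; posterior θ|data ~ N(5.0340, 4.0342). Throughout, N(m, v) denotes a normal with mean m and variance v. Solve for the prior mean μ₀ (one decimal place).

With known observation variance, the Normal–Normal posterior has precision τ_n = τ₀ + n/σ² and mean μ_n = (τ₀μ₀ + (n/σ²)x̄)/τ_n.
Here τ₀ = 1/34.6 = 0.028902 and τ_data = 6/27.4 = 0.218978, so τ_n = 0.247880.
Rearranging for μ₀: μ₀ = (μ_n·τ_n − τ_data·x̄)/τ₀ = (5.0340·0.247880 − 0.218978·6.2) / 0.028902 = -0.109836/0.028902 ≈ -3.8.

μ₀ = -3.8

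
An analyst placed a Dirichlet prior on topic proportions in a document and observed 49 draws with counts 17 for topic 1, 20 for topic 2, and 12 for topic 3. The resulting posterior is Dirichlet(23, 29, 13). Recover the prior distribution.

Dirichlet(6, 9, 1)

For a Dirichlet(α) prior with multinomial counts c, the posterior is Dirichlet(α + c) componentwise.
Subtract each count from the matching posterior parameter: 23−17=6, 29−20=9, 13−12=1.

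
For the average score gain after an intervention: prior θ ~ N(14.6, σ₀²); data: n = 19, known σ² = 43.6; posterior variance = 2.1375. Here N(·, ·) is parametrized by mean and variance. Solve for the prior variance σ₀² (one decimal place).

σ₀² = 31.2

For the Normal–Normal model with known σ², precisions add: τ_n = τ₀ + n/σ².
So 1/σ₀² = 1/2.1375 − 19/43.6 = 0.467836 − 0.435780 = 0.032056.
Hence σ₀² = 1/0.032056 ≈ 31.2.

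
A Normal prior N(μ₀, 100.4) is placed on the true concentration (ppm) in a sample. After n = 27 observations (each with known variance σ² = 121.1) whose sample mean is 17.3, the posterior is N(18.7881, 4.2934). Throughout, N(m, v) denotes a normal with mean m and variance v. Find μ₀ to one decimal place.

μ₀ = 52.1

The posterior mean is a precision-weighted average: μ_n = (τ₀μ₀ + τ_data·x̄)/(τ₀+τ_data), with τ₀=1/σ₀² and τ_data=n/σ².
Here τ₀ = 1/100.4 = 0.009960 and τ_data = 27/121.1 = 0.222956, so τ_n = 0.232916.
Rearranging for μ₀: μ₀ = (μ_n·τ_n − τ_data·x̄)/τ₀ = (18.7881·0.232916 − 0.222956·17.3) / 0.009960 = 0.518910/0.009960 ≈ 52.1.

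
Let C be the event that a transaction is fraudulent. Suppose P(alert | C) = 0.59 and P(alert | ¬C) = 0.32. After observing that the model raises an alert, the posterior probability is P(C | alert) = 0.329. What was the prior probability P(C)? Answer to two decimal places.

P(C) = 0.21

In odds form, posterior odds = prior odds × likelihood ratio, so prior odds = posterior odds ÷ LR.
Posterior odds = 0.329/(1−0.329) = 0.4903. LR = 0.59/0.32 = 1.8437.
Prior odds = 0.4903/1.8437 = 0.2659, so P(C) = 0.2659/(1+0.2659) ≈ 0.21.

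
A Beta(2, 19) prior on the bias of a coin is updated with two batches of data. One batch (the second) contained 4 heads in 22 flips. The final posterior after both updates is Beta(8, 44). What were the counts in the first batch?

Because Beta–binomial updating is additive in the counts, the combined data contributed (α_post−α_prior, β_post−β_prior) successes and failures.
Total across both batches: 8−2=6 heads, 44−19=25 tails.
Subtract the second batch: 6−4=2 heads and 25−18=7 tails.

2 heads and 7 tails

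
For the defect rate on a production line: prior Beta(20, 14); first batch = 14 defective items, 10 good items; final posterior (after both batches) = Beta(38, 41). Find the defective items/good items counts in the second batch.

Sequential conjugate updates are equivalent to a single update on the pooled data, so total successes = posterior α − prior α and total failures = posterior β − prior β.
Total across both batches: 38−20=18 defective items, 41−14=27 good items.
Subtract the first batch: 18−14=4 defective items and 27−10=17 good items.

4 defective items and 17 good items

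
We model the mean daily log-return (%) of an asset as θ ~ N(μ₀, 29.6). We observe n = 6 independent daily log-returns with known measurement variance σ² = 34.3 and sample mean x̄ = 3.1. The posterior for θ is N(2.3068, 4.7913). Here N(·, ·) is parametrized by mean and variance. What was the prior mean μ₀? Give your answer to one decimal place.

μ₀ = -1.8

With known observation variance, the Normal–Normal posterior has precision τ_n = τ₀ + n/σ² and mean μ_n = (τ₀μ₀ + (n/σ²)x̄)/τ_n.
Here τ₀ = 1/29.6 = 0.033784 and τ_data = 6/34.3 = 0.174927, so τ_n = 0.208711.
Rearranging for μ₀: μ₀ = (μ_n·τ_n − τ_data·x̄)/τ₀ = (2.3068·0.208711 − 0.174927·3.1) / 0.033784 = -0.060819/0.033784 ≈ -1.8.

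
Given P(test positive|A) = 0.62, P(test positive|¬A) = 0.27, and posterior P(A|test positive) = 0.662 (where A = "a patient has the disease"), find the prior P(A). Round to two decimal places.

In odds form, posterior odds = prior odds × likelihood ratio, so prior odds = posterior odds ÷ LR.
Posterior odds = 0.662/(1−0.662) = 1.9586. LR = 0.62/0.27 = 2.2963.
Prior odds = 1.9586/2.2963 = 0.8529, so P(A) = 0.8529/(1+0.8529) ≈ 0.46.

P(A) = 0.46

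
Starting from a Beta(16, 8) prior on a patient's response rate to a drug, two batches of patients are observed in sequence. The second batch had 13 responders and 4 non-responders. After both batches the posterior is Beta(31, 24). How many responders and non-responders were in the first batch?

2 responders and 12 non-responders

Sequential conjugate updates are equivalent to a single update on the pooled data, so total successes = posterior α − prior α and total failures = posterior β − prior β.
Total across both batches: 31−16=15 responders, 24−8=16 non-responders.
Subtract the second batch: 15−13=2 responders and 16−4=12 non-responders.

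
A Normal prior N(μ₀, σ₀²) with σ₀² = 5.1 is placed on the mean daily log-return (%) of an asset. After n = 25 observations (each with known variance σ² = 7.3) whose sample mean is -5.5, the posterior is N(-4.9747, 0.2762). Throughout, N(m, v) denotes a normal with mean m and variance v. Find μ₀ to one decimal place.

With known observation variance, the Normal–Normal posterior has precision τ_n = τ₀ + n/σ² and mean μ_n = (τ₀μ₀ + (n/σ²)x̄)/τ_n.
Here τ₀ = 1/5.1 = 0.196078 and τ_data = 25/7.3 = 3.424658, so τ_n = 3.620736.
Rearranging for μ₀: μ₀ = (μ_n·τ_n − τ_data·x̄)/τ₀ = (-4.9747·3.620736 − 3.424658·-5.5) / 0.196078 = 0.823544/0.196078 ≈ 4.2.

μ₀ = 4.2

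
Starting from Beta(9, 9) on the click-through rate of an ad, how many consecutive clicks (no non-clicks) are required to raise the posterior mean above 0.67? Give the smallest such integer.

After k clicks and 0 non-clicks the posterior is Beta(9+k, 9), with mean (9+k)/(9+9+k).
Set (9+k)/(18+k) > 0.67 and solve: k > (0.67·18 − 9)/(1 − 0.67) = 9.273.
The smallest integer exceeding 9.273 is 10, and checking k=10: (19)/(28) = 0.6786 > 0.67.

k = 10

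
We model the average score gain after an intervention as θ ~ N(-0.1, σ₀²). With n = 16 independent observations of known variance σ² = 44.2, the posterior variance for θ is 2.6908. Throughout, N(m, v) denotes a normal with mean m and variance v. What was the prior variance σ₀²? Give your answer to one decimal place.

σ₀² = 103.7

For the Normal–Normal model with known σ², precisions add: τ_n = τ₀ + n/σ².
So 1/σ₀² = 1/2.6908 − 16/44.2 = 0.371637 − 0.361991 = 0.009646.
Hence σ₀² = 1/0.009646 ≈ 103.7.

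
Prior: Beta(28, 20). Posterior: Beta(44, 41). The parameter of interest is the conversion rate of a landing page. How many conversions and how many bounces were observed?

Beta is conjugate to the binomial likelihood: posterior = Beta(α+s, β+f).
So s = 44 − 28 = 16 and f = 41 − 20 = 21.

16 conversions and 21 bounces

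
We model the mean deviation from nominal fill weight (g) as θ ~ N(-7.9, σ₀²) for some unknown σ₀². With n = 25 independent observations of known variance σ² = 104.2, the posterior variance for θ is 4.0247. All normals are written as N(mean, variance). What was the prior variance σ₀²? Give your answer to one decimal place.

σ₀² = 117.1

Posterior precision equals prior precision plus data precision: 1/σ_n² = 1/σ₀² + n/σ².
So 1/σ₀² = 1/4.0247 − 25/104.2 = 0.248466 − 0.239923 = 0.008543.
Hence σ₀² = 1/0.008543 ≈ 117.1.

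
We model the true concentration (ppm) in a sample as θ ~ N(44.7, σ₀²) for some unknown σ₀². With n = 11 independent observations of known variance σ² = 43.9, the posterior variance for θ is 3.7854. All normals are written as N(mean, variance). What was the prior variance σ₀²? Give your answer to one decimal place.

σ₀² = 73.5

For the Normal–Normal model with known σ², precisions add: τ_n = τ₀ + n/σ².
So 1/σ₀² = 1/3.7854 − 11/43.9 = 0.264173 − 0.250569 = 0.013604.
Hence σ₀² = 1/0.013604 ≈ 73.5.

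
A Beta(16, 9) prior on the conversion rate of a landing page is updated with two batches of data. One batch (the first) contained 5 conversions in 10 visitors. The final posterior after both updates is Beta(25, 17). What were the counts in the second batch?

4 conversions and 3 bounces

Because Beta–binomial updating is additive in the counts, the combined data contributed (α_post−α_prior, β_post−β_prior) successes and failures.
Total across both batches: 25−16=9 conversions, 17−9=8 bounces.
Subtract the first batch: 9−5=4 conversions and 8−5=3 bounces.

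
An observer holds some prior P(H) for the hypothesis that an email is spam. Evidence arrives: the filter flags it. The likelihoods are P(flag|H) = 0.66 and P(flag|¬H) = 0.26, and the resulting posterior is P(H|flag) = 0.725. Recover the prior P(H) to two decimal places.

P(H) = 0.51

Bayes' rule in odds form gives O(H|E) = O(H)·[P(E|H)/P(E|¬H)], hence O(H) = O(H|E)/LR.
Posterior odds = 0.725/(1−0.725) = 2.6364. LR = 0.66/0.26 = 2.5385.
Prior odds = 2.6364/2.5385 = 1.0386, so P(H) = 1.0386/(1+1.0386) ≈ 0.51.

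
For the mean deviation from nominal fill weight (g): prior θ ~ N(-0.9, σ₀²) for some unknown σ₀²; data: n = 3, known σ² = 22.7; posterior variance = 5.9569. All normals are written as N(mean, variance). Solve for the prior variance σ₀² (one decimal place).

σ₀² = 28.0

For the Normal–Normal model with known σ², precisions add: τ_n = τ₀ + n/σ².
So 1/σ₀² = 1/5.9569 − 3/22.7 = 0.167873 − 0.132159 = 0.035714.
Hence σ₀² = 1/0.035714 ≈ 28.0.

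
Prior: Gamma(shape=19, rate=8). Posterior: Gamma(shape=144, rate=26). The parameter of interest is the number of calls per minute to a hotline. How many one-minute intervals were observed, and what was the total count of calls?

A Gamma(α, β) prior (rate parametrization) on a Poisson rate with n observations summing to S gives posterior Gamma(α+S, β+n).
Matching: Σxᵢ = 144 − 19 = 125 and n = 26 − 8 = 18.

n = 18 one-minute intervals with total 125 calls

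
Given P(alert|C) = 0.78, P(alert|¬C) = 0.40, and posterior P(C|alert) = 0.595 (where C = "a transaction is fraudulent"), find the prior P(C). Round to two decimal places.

In odds form, posterior odds = prior odds × likelihood ratio, so prior odds = posterior odds ÷ LR.
Posterior odds = 0.595/(1−0.595) = 1.4691. LR = 0.78/0.40 = 1.9500.
Prior odds = 1.4691/1.9500 = 0.7534, so P(C) = 0.7534/(1+0.7534) ≈ 0.43.

P(C) = 0.43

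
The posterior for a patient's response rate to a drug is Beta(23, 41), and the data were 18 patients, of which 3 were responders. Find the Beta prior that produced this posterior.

Beta(20, 26)

A Beta(a, b) prior with s successes and f failures in binomial data gives a Beta(a+s, b+f) posterior.
So a = 23 − 3 = 20 and b = 41 − 15 = 26.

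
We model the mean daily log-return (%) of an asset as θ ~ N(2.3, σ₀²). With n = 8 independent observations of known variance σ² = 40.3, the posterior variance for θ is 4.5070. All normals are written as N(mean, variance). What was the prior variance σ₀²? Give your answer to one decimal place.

σ₀² = 42.8

For the Normal–Normal model with known σ², precisions add: τ_n = τ₀ + n/σ².
So 1/σ₀² = 1/4.5070 − 8/40.3 = 0.221877 − 0.198511 = 0.023366.
Hence σ₀² = 1/0.023366 ≈ 42.8.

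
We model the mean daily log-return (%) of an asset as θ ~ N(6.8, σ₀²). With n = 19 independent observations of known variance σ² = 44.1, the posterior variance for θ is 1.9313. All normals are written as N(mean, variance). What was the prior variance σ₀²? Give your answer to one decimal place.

σ₀² = 11.5

For the Normal–Normal model with known σ², precisions add: τ_n = τ₀ + n/σ².
So 1/σ₀² = 1/1.9313 − 19/44.1 = 0.517786 − 0.430839 = 0.086947.
Hence σ₀² = 1/0.086947 ≈ 11.5.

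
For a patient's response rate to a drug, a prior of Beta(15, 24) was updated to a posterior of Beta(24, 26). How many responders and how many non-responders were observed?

9 responders and 2 non-responders

A Beta(a, b) prior with s successes and f failures in binomial data gives a Beta(a+s, b+f) posterior.
Match parameters: s=24−15=9, f=26−24=2.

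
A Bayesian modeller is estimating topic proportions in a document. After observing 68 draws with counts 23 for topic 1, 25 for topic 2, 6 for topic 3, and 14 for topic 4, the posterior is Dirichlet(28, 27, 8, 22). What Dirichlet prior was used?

For a Dirichlet(α) prior with multinomial counts c, the posterior is Dirichlet(α + c) componentwise.
Subtract each count from the matching posterior parameter: 28−23=5, 27−25=2, 8−6=2, 22−14=8.

Dirichlet(5, 2, 2, 8)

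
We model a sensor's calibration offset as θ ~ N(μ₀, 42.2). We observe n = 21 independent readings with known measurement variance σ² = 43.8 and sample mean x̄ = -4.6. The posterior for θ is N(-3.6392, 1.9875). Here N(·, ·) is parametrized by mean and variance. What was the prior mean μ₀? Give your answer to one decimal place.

The posterior mean is a precision-weighted average: μ_n = (τ₀μ₀ + τ_data·x̄)/(τ₀+τ_data), with τ₀=1/σ₀² and τ_data=n/σ².
Here τ₀ = 1/42.2 = 0.023697 and τ_data = 21/43.8 = 0.479452, so τ_n = 0.503149.
Rearranging for μ₀: μ₀ = (μ_n·τ_n − τ_data·x̄)/τ₀ = (-3.6392·0.503149 − 0.479452·-4.6) / 0.023697 = 0.374419/0.023697 ≈ 15.8.

μ₀ = 15.8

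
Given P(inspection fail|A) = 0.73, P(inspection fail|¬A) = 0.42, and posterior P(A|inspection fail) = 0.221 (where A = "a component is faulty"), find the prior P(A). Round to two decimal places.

P(A) = 0.14

Bayes' rule in odds form gives O(A|E) = O(A)·[P(E|A)/P(E|¬A)], hence O(A) = O(A|E)/LR.
Posterior odds = 0.221/(1−0.221) = 0.2837. LR = 0.73/0.42 = 1.7381.
Prior odds = 0.2837/1.7381 = 0.1632, so P(A) = 0.1632/(1+0.1632) ≈ 0.14.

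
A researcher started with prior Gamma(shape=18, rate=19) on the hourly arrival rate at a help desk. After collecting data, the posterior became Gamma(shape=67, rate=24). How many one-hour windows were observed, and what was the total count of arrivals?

Gamma–Poisson conjugacy: posterior shape = α + Σxᵢ, posterior rate = β + n.
Matching: Σxᵢ = 67 − 18 = 49 and n = 24 − 19 = 5.

n = 5 one-hour windows with total 49 arrivals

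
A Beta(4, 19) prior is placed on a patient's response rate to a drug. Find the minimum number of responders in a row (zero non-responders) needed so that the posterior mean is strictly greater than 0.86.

After k responders and 0 non-responders the posterior is Beta(4+k, 19), with mean (4+k)/(4+19+k).
Set (4+k)/(23+k) > 0.86 and solve: k > (0.86·23 − 4)/(1 − 0.86) = 112.714.
The smallest integer exceeding 112.714 is 113, and checking k=113: (117)/(136) = 0.8603 > 0.86.

k = 113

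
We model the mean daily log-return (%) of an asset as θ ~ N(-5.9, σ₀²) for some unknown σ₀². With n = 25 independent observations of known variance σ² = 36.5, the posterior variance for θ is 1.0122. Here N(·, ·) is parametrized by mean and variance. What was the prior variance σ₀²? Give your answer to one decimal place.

For the Normal–Normal model with known σ², precisions add: τ_n = τ₀ + n/σ².
So 1/σ₀² = 1/1.0122 − 25/36.5 = 0.987947 − 0.684932 = 0.303015.
Hence σ₀² = 1/0.303015 ≈ 3.3.

σ₀² = 3.3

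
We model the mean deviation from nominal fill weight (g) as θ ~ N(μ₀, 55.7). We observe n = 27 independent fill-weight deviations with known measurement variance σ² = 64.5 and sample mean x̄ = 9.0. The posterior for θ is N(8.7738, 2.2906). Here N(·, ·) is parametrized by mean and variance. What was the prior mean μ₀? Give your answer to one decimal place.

μ₀ = 3.5

The posterior mean is a precision-weighted average: μ_n = (τ₀μ₀ + τ_data·x̄)/(τ₀+τ_data), with τ₀=1/σ₀² and τ_data=n/σ².
Here τ₀ = 1/55.7 = 0.017953 and τ_data = 27/64.5 = 0.418605, so τ_n = 0.436558.
Rearranging for μ₀: μ₀ = (μ_n·τ_n − τ_data·x̄)/τ₀ = (8.7738·0.436558 − 0.418605·9.0) / 0.017953 = 0.062828/0.017953 ≈ 3.5.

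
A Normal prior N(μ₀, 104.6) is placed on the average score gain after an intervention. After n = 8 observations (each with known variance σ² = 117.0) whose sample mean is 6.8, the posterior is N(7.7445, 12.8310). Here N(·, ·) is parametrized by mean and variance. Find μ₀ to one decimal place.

The posterior mean is a precision-weighted average: μ_n = (τ₀μ₀ + τ_data·x̄)/(τ₀+τ_data), with τ₀=1/σ₀² and τ_data=n/σ².
Here τ₀ = 1/104.6 = 0.009560 and τ_data = 8/117.0 = 0.068376, so τ_n = 0.077936.
Rearranging for μ₀: μ₀ = (μ_n·τ_n − τ_data·x̄)/τ₀ = (7.7445·0.077936 − 0.068376·6.8) / 0.009560 = 0.138619/0.009560 ≈ 14.5.

μ₀ = 14.5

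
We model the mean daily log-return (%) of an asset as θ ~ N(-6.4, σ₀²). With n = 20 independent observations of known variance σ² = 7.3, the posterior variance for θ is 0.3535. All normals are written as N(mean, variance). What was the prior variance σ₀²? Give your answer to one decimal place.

σ₀² = 11.2

Posterior precision equals prior precision plus data precision: 1/σ_n² = 1/σ₀² + n/σ².
So 1/σ₀² = 1/0.3535 − 20/7.3 = 2.828854 − 2.739726 = 0.089128.
Hence σ₀² = 1/0.089128 ≈ 11.2.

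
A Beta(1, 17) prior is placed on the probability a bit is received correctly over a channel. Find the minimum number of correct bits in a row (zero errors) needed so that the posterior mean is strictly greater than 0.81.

k = 72

After k correct bits and 0 errors the posterior is Beta(1+k, 17), with mean (1+k)/(1+17+k).
Set (1+k)/(18+k) > 0.81 and solve: k > (0.81·18 − 1)/(1 − 0.81) = 71.474.
The smallest integer exceeding 71.474 is 72.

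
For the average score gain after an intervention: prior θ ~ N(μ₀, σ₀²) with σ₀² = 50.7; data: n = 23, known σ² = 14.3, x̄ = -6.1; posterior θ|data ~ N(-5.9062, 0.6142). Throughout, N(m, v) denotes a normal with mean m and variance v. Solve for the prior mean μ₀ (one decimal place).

μ₀ = 9.9

With known observation variance, the Normal–Normal posterior has precision τ_n = τ₀ + n/σ² and mean μ_n = (τ₀μ₀ + (n/σ²)x̄)/τ_n.
Here τ₀ = 1/50.7 = 0.019724 and τ_data = 23/14.3 = 1.608392, so τ_n = 1.628116.
Rearranging for μ₀: μ₀ = (μ_n·τ_n − τ_data·x̄)/τ₀ = (-5.9062·1.628116 − 1.608392·-6.1) / 0.019724 = 0.195212/0.019724 ≈ 9.9.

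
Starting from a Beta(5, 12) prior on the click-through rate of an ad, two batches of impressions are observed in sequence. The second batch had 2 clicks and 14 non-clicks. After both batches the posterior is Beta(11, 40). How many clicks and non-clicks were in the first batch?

4 clicks and 14 non-clicks

Sequential conjugate updates are equivalent to a single update on the pooled data, so total successes = posterior α − prior α and total failures = posterior β − prior β.
Total across both batches: 11−5=6 clicks, 40−12=28 non-clicks.
Subtract the second batch: 6−2=4 clicks and 28−14=14 non-clicks.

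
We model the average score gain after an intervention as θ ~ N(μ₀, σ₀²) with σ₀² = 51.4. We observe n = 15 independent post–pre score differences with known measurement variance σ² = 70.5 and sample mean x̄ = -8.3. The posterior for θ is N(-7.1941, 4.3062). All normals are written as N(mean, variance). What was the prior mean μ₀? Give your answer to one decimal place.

With known observation variance, the Normal–Normal posterior has precision τ_n = τ₀ + n/σ² and mean μ_n = (τ₀μ₀ + (n/σ²)x̄)/τ_n.
Here τ₀ = 1/51.4 = 0.019455 and τ_data = 15/70.5 = 0.212766, so τ_n = 0.232221.
Rearranging for μ₀: μ₀ = (μ_n·τ_n − τ_data·x̄)/τ₀ = (-7.1941·0.232221 − 0.212766·-8.3) / 0.019455 = 0.095337/0.019455 ≈ 4.9.

μ₀ = 4.9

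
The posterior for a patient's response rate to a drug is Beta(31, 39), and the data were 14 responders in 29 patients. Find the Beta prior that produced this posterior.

Beta is conjugate to the binomial likelihood: posterior = Beta(a+s, b+f).
Subtract the data counts: 31−14=17, 39−15=24.

Beta(17, 24)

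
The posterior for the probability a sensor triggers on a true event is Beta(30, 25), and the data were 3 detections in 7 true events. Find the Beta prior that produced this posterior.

Beta is conjugate to the binomial likelihood: posterior = Beta(a+s, b+f).
So a = 30 − 3 = 27 and b = 25 − 4 = 21.

Beta(27, 21)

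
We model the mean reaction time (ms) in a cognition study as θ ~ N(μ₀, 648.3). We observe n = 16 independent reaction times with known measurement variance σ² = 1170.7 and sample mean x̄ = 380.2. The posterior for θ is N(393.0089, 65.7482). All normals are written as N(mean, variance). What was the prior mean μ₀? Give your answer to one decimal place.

The posterior mean is a precision-weighted average: μ_n = (τ₀μ₀ + τ_data·x̄)/(τ₀+τ_data), with τ₀=1/σ₀² and τ_data=n/σ².
Here τ₀ = 1/648.3 = 0.001542 and τ_data = 16/1170.7 = 0.013667, so τ_n = 0.015209.
Rearranging for μ₀: μ₀ = (μ_n·τ_n − τ_data·x̄)/τ₀ = (393.0089·0.015209 − 0.013667·380.2) / 0.001542 = 0.781079/0.001542 ≈ 506.5.

μ₀ = 506.5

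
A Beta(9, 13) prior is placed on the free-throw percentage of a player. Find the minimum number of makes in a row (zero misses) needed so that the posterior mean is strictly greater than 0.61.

k = 12

After k makes and 0 misses the posterior is Beta(9+k, 13), with mean (9+k)/(9+13+k).
Set (9+k)/(22+k) > 0.61 and solve: k > (0.61·22 − 9)/(1 − 0.61) = 11.333.
The smallest integer exceeding 11.333 is 12.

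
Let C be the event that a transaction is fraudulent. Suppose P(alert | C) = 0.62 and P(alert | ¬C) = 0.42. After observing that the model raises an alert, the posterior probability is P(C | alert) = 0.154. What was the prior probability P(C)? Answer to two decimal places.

P(C) = 0.11

Bayes' rule in odds form gives O(C|E) = O(C)·[P(E|C)/P(E|¬C)], hence O(C) = O(C|E)/LR.
Posterior odds = 0.154/(1−0.154) = 0.1820. LR = 0.62/0.42 = 1.4762.
Prior odds = 0.1820/1.4762 = 0.1233, so P(C) = 0.1233/(1+0.1233) ≈ 0.11.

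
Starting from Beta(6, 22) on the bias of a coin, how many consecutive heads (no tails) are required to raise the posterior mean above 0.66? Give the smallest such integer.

After k heads and 0 tails the posterior is Beta(6+k, 22), with mean (6+k)/(6+22+k).
Set (6+k)/(28+k) > 0.66 and solve: k > (0.66·28 − 6)/(1 − 0.66) = 36.706.
The smallest integer exceeding 36.706 is 37, and checking k=37: (43)/(65) = 0.6615 > 0.66.

k = 37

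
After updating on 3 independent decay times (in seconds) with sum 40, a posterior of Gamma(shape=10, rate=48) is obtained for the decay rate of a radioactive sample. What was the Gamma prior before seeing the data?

Gamma(shape=7, rate=8)

Gamma–exponential conjugacy: posterior shape = α + n, posterior rate = β + Σtᵢ.
So α = 10 − 3 = 7 and β = 48 − 40 = 8.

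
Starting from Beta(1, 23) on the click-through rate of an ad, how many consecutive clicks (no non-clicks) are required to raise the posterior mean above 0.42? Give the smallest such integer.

k = 16

After k clicks and 0 non-clicks the posterior is Beta(1+k, 23), with mean (1+k)/(1+23+k).
Set (1+k)/(24+k) > 0.42 and solve: k > (0.42·24 − 1)/(1 − 0.42) = 15.655.
The smallest integer exceeding 15.655 is 16.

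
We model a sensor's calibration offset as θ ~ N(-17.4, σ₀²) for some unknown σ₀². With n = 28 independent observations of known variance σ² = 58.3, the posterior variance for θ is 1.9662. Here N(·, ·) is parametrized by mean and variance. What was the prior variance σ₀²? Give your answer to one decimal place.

Posterior precision equals prior precision plus data precision: 1/σ_n² = 1/σ₀² + n/σ².
So 1/σ₀² = 1/1.9662 − 28/58.3 = 0.508595 − 0.480274 = 0.028321.
Hence σ₀² = 1/0.028321 ≈ 35.3.

σ₀² = 35.3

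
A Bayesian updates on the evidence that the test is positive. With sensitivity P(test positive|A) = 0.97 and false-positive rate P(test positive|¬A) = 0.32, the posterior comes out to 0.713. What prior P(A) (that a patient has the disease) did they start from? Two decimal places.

P(A) = 0.45

Bayes' rule in odds form gives O(A|E) = O(A)·[P(E|A)/P(E|¬A)], hence O(A) = O(A|E)/LR.
Posterior odds = 0.713/(1−0.713) = 2.4843. LR = 0.97/0.32 = 3.0312.
Prior odds = 2.4843/3.0312 = 0.8196, so P(A) = 0.8196/(1+0.8196) ≈ 0.45.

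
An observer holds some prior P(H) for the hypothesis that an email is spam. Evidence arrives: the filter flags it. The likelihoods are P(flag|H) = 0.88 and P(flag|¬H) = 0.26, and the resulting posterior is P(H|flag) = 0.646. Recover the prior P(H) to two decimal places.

P(H) = 0.35

In odds form, posterior odds = prior odds × likelihood ratio, so prior odds = posterior odds ÷ LR.
Posterior odds = 0.646/(1−0.646) = 1.8249. LR = 0.88/0.26 = 3.3846.
Prior odds = 1.8249/3.3846 = 0.5392, so P(H) = 0.5392/(1+0.5392) ≈ 0.35.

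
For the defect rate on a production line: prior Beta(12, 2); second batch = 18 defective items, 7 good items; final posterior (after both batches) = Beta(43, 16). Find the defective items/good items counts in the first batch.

Sequential conjugate updates are equivalent to a single update on the pooled data, so total successes = posterior α − prior α and total failures = posterior β − prior β.
Total across both batches: 43−12=31 defective items, 16−2=14 good items.
Subtract the second batch: 31−18=13 defective items and 14−7=7 good items.

13 defective items and 7 good items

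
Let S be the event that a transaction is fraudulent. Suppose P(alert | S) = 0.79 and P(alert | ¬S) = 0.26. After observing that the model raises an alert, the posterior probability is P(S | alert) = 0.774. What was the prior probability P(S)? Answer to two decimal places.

P(S) = 0.53

In odds form, posterior odds = prior odds × likelihood ratio, so prior odds = posterior odds ÷ LR.
Posterior odds = 0.774/(1−0.774) = 3.4248. LR = 0.79/0.26 = 3.0385.
Prior odds = 3.4248/3.0385 = 1.1271, so P(S) = 1.1271/(1+1.1271) ≈ 0.53.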